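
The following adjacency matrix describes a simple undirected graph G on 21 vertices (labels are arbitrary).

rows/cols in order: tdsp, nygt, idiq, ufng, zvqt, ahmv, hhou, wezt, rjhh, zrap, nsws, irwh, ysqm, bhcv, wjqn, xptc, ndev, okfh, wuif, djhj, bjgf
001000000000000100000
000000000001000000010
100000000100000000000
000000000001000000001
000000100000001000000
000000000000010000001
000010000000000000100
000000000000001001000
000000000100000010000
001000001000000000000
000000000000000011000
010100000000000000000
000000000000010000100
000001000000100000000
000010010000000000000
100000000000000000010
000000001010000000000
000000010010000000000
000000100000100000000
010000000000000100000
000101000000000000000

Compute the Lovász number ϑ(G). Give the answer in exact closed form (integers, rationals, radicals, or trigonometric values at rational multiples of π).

Vertex ndev has 2 neighbors: rjhh, nsws.
N(nygt) = {irwh, djhj}, |N(nygt)| = 2.
N(zvqt) = {hhou, wjqn}, |N(zvqt)| = 2.
N(rjhh) = {zrap, ndev}, |N(rjhh)| = 2.
21-vertex 2-regular graph: a single 21-cycle (edge-transitive).
Distinct eigenvalues (to 3 d.p.): [2.0, 1.911, 1.652, 1.247, 0.731, 0.149, -0.445, -1.0, -1.466, -1.802, -1.978].
Lovász (edge-transitive): ϑ = −21·(-2*cos(pi/21))/((2)−(-2*cos(pi/21))) = 21*cos(pi/21)/(cos(pi/21) + 1).
= 10.44103… (decimal).
Lovász sandwich 10 ≤ 21*cos(pi/21)/(cos(pi/21) + 1) ≤ 11: both strict.

21*cos(pi/21)/(cos(pi/21) + 1)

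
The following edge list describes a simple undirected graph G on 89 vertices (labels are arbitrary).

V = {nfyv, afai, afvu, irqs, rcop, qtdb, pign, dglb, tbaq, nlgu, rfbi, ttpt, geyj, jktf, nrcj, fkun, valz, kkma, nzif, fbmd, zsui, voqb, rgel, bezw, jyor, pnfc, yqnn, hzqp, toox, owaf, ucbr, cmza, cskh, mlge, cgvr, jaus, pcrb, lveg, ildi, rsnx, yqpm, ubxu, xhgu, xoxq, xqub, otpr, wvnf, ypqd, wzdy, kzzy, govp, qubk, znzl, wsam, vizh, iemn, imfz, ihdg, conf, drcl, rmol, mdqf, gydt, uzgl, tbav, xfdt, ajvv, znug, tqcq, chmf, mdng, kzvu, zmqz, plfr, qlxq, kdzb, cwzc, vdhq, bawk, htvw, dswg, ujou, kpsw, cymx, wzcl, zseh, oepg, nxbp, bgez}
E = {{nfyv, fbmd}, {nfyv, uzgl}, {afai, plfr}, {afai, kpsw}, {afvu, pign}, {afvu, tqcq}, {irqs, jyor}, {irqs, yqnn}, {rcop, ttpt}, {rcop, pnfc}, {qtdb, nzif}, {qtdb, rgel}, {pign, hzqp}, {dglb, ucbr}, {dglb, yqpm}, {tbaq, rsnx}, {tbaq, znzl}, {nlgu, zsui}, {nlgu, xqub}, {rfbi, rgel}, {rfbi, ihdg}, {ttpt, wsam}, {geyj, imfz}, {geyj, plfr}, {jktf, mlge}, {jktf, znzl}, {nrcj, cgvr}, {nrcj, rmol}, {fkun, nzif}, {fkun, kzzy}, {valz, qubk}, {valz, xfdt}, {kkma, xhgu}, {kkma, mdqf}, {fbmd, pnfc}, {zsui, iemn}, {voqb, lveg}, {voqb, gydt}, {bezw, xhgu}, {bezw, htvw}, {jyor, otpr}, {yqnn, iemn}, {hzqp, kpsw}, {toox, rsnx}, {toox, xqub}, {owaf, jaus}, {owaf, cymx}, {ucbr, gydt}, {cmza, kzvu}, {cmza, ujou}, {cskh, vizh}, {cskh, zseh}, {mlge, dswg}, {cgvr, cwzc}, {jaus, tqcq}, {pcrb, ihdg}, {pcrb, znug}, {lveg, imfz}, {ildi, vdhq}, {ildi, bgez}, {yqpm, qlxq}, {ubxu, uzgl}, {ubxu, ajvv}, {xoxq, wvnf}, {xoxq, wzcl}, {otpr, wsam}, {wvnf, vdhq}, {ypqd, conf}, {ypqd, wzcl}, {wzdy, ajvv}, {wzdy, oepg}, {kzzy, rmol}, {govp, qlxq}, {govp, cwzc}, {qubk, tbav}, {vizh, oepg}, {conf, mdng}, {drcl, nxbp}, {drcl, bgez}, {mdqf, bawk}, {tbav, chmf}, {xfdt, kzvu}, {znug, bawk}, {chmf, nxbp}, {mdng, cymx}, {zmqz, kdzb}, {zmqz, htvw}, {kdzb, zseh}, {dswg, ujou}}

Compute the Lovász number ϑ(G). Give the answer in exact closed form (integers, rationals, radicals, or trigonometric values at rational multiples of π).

N(kdzb) = {zmqz, zseh}, |N(kdzb)| = 2.
Vertex htvw has 2 neighbors: bezw, zmqz.
Vertex bgez has 2 neighbors: ildi, drcl.
deg(zmqz) = 2; N(zmqz) = {kdzb, htvw}.
89-vertex 2-regular graph: the odd cycle C_{89}.
spec(A) ≈ [2.0, 1.995, 1.9801, 1.9553, 1.9208, 1.8767, 1.8232, 1.7607, 1.6894, 1.6097, 1.522, 1.4266, 1.3242, 1.2152, 1.1001, 0.9796, 0.8541, 0.7244, 0.5911, 0.4549, 0.3164, 0.1763, 0.0353, -0.1058, -0.2465, -0.3859, -0.5233, -0.6582, -0.7898, -0.9174, -1.0405, -1.1584, -1.2705, -1.3763, -1.4752, -1.5668, -1.6506, -1.7261, -1.7931, -1.8511, -1.8999, -1.9393, -1.9689, -1.9888, -1.9988] (distinct, 4 d.p.).
Lovász: ϑ = −89(-2*cos(pi/89))/(2+-(-1)*2*cos(pi/89)) = 89*cos(pi/89)/(cos(pi/89) + 1).
≈ 44.4861 (to 4 d.p.).
α=44, χ(Ḡ)=45; ϑ=89*cos(pi/89)/(cos(pi/89) + 1) lies between (both strict).

89*cos(pi/89)/(cos(pi/89) + 1)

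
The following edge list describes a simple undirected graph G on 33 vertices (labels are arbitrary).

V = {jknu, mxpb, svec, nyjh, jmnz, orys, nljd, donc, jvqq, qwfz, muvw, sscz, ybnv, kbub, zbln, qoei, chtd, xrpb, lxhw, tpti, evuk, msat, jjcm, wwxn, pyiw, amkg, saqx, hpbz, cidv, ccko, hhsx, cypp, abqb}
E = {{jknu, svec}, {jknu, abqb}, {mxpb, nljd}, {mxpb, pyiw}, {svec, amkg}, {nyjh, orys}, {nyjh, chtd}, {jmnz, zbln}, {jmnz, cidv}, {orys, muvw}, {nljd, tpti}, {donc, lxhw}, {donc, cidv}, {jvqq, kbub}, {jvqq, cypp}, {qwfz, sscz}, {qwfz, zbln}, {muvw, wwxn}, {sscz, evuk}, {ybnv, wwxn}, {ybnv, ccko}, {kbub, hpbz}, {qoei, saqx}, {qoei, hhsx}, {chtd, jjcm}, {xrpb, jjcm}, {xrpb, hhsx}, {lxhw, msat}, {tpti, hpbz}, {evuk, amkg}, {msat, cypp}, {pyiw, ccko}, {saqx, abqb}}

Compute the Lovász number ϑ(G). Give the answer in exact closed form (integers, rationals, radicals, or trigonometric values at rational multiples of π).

33*cos(pi/33)/(cos(pi/33) + 1)

Vertex cypp has 2 neighbors: jvqq, msat.
Vertex hpbz has 2 neighbors: kbub, tpti.
N(ccko) = {ybnv, pyiw}, |N(ccko)| = 2.
deg(msat) = 2; N(msat) = {lxhw, cypp}.
33-vertex 2-regular graph: connected 2-regular on 33 ⇒ C_{33}.
spec(A) ≈ [2.0, 1.9639, 1.8567, 1.6825, 1.4475, 1.1601, 0.8308, 0.4715, 0.0952, -0.2846, -0.6541, -1.0, -1.3097, -1.5721, -1.7777, -1.919, -1.9909] (distinct, 4 d.p.).
ϑ = −N·λ_min/(λ_max−λ_min) = −33·(-2*cos(pi/33))/(2−(-2*cos(pi/33))) = 33*cos(pi/33)/(cos(pi/33) + 1).
Numerically 16.462558592.
α=16, χ(Ḡ)=17; ϑ=33*cos(pi/33)/(cos(pi/33) + 1) lies between (both strict).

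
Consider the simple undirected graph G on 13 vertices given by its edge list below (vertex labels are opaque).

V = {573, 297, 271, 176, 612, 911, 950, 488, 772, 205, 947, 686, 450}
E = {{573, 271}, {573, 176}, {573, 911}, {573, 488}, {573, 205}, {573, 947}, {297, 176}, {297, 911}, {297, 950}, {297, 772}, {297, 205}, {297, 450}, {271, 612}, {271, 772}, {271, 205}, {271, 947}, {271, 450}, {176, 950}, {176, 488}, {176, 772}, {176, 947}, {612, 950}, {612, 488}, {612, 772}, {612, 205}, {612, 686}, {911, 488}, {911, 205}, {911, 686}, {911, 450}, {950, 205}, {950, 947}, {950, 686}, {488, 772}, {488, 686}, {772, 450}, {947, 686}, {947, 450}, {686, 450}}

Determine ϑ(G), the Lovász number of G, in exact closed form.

N(950) = {297, 176, 612, 205, 947, 686}, |N(950)| = 6.
N(488) = {573, 176, 612, 911, 772, 686}, |N(488)| = 6.
N(450) = {297, 271, 911, 772, 947, 686}, |N(450)| = 6.
Vertex 911 has 6 neighbors: 573, 297, 488, 205, 686, 450.
G on 13 vertices is 6-regular; SR(13,6,2,3) — a Paley graph.
Distinct eigenvalues (to 4 d.p.): [6.0, 1.3028, -2.3028].
−13·(-sqrt(13)/2 - 1/2) / ((6)−(-sqrt(13)/2 - 1/2)) = sqrt(13) = ϑ(G).
= 3.60555128… (decimal).

sqrt(13)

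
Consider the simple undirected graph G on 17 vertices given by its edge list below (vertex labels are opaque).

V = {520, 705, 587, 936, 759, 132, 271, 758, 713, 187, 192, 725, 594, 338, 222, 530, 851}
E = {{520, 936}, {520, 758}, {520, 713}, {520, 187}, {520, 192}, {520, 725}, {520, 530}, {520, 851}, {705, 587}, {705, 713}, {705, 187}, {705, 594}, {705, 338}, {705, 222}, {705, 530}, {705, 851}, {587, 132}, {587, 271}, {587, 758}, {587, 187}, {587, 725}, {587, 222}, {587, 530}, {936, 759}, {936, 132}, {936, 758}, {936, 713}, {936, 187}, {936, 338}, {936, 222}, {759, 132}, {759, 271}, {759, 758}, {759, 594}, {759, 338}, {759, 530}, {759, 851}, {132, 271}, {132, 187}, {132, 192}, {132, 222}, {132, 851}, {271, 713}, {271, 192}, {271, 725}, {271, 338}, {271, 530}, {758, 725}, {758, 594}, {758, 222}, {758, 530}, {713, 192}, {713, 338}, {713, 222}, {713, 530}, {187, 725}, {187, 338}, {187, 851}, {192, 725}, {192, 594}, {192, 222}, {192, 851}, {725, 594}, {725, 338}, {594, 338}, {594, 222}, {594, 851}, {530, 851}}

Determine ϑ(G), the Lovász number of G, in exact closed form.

Vertex 530 has 8 neighbors: 520, 705, 587, 759, 271, 758, 713, 851.
Vertex 936 has 8 neighbors: 520, 759, 132, 758, 713, 187, 338, 222.
N(587) = {705, 132, 271, 758, 187, 725, 222, 530}, |N(587)| = 8.
Vertex 713 has 8 neighbors: 520, 705, 936, 271, 192, 338, 222, 530.
17-vertex 8-regular graph: SR(17,8,3,4) — a Paley graph.
The 3 distinct eigenvalues: [8.0, 1.561553, -2.561553].
With N=17: ϑ(G) = 17·(-(-sqrt(17)/2 - 1/2))/(8−(-sqrt(17)/2 - 1/2)) = sqrt(17).
= 4.123105626… (decimal).

sqrt(17)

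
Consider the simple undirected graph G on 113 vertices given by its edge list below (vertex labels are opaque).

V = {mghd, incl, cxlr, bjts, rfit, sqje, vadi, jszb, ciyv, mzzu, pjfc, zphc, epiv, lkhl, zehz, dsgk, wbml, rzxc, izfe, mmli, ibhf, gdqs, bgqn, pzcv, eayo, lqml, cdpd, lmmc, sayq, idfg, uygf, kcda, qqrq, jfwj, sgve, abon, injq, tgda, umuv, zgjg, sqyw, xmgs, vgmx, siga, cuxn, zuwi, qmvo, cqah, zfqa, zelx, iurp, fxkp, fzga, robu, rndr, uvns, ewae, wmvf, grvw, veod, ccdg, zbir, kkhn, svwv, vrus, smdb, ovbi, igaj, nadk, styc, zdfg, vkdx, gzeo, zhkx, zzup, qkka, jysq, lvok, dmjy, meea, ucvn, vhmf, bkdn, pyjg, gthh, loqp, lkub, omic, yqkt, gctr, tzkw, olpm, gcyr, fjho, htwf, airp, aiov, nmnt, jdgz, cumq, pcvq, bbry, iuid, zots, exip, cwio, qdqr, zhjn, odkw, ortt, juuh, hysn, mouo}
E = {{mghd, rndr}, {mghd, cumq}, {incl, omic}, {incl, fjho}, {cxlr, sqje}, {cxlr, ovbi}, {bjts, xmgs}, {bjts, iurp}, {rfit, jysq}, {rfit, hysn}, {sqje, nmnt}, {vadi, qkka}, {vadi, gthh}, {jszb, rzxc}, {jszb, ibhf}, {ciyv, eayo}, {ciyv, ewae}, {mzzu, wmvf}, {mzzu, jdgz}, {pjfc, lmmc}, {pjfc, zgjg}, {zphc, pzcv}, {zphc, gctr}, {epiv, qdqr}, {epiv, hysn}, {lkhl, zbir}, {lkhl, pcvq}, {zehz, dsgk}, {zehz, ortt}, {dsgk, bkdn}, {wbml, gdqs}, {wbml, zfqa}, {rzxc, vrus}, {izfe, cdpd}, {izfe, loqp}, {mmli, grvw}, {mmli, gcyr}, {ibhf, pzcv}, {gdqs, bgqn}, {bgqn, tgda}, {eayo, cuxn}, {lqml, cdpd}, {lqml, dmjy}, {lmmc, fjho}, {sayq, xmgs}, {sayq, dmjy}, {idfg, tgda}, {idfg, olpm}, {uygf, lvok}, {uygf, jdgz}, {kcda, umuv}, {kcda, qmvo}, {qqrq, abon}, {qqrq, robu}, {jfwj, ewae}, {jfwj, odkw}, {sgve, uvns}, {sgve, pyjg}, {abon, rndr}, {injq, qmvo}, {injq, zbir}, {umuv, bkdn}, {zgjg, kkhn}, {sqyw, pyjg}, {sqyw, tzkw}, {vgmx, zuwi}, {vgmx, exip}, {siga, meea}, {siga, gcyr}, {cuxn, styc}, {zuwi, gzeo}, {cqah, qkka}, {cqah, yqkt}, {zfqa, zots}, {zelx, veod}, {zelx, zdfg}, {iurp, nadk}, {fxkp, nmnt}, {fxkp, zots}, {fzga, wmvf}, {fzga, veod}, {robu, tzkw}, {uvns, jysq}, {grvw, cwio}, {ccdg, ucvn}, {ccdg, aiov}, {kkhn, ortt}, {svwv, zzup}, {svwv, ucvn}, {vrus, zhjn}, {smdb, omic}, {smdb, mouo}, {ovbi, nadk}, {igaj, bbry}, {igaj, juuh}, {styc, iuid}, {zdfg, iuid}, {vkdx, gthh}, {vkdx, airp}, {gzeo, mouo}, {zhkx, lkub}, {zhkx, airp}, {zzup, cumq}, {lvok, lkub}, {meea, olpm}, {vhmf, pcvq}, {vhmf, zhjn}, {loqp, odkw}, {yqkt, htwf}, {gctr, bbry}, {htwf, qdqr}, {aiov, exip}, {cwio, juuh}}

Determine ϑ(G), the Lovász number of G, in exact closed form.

113*cos(pi/113)/(cos(pi/113) + 1)

Vertex ibhf has 2 neighbors: jszb, pzcv.
Vertex sqyw has 2 neighbors: pyjg, tzkw.
Vertex exip has 2 neighbors: vgmx, aiov.
Vertex gcyr has 2 neighbors: mmli, siga.
Regular of degree 2 on 113 vertices: connected 2-regular on 113 ⇒ C_{113}.
A has 57 distinct eigenvalues ≈ [2.0, 1.997, 1.988, 1.972, 1.951, 1.923, 1.89, 1.85, 1.805, 1.755, 1.699, 1.637, 1.571, 1.5, 1.424, 1.344, 1.259, 1.171, 1.079, 0.984, 0.886, 0.785, 0.681, 0.576, 0.468, 0.359, 0.25, 0.139, 0.028, -0.083, -0.194, -0.305, -0.414, -0.522, -0.629, -0.733, -0.835, -0.935, -1.032, -1.126, -1.216, -1.302, -1.384, -1.462, -1.536, -1.605, -1.669, -1.727, -1.781, -1.829, -1.871, -1.907, -1.938, -1.962, -1.981, -1.993, -1.999].
λ_max=2, λ_min=-2*cos(pi/113); ϑ = −113·λ_min/(λ_max−λ_min) = 113*cos(pi/113)/(cos(pi/113) + 1).
Numerically 56.489080889.
Lovász sandwich 56 ≤ 113*cos(pi/113)/(cos(pi/113) + 1) ≤ 57: both strict.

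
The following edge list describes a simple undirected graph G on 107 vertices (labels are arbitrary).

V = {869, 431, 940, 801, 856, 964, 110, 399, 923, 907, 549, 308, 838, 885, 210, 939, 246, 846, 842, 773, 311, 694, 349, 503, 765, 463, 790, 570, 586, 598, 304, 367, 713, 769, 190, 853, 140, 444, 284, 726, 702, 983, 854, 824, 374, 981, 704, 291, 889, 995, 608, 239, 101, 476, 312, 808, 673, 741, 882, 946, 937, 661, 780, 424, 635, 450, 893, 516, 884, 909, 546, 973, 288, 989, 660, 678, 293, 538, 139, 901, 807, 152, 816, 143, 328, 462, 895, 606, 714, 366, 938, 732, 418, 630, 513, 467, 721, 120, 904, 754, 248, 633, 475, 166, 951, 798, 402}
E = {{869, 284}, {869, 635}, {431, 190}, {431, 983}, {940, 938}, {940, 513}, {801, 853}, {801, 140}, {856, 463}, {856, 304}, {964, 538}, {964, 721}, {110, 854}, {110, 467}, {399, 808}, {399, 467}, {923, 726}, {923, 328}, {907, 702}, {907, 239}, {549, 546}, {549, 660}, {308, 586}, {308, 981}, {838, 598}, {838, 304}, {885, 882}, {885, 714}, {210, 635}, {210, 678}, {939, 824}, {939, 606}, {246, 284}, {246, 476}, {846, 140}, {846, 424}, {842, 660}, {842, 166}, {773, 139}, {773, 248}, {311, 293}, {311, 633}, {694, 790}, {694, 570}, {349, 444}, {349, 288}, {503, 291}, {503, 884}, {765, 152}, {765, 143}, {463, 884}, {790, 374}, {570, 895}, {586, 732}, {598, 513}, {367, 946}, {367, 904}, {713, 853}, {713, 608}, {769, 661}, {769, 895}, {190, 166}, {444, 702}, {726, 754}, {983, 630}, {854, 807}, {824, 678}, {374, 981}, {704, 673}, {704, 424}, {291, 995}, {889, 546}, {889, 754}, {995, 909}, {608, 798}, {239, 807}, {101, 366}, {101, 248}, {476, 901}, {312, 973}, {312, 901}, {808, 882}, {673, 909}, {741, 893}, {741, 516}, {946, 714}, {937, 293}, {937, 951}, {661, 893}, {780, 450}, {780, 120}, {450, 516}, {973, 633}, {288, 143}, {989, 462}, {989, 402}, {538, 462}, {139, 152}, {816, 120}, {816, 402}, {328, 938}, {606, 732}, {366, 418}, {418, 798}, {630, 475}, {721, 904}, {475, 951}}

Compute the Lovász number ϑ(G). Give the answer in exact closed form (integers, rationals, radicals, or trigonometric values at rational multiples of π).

N(633) = {311, 973}, |N(633)| = 2.
deg(239) = 2; N(239) = {907, 807}.
Vertex 549 has 2 neighbors: 546, 660.
Vertex 516 has 2 neighbors: 741, 450.
107-vertex 2-regular graph: this is C_{107}, the 107-cycle.
spec(A) ≈ [2.0, 1.9966, 1.9862, 1.969, 1.9451, 1.9144, 1.8771, 1.8334, 1.7833, 1.7271, 1.665, 1.5971, 1.5237, 1.445, 1.3614, 1.273, 1.1803, 1.0835, 0.983, 0.8791, 0.7721, 0.6625, 0.5506, 0.4369, 0.3216, 0.2052, 0.0881, -0.0294, -0.1467, -0.2635, -0.3794, -0.494, -0.6069, -0.7176, -0.826, -0.9314, -1.0337, -1.1324, -1.2272, -1.3178, -1.4038, -1.485, -1.561, -1.6317, -1.6968, -1.756, -1.8092, -1.8561, -1.8966, -1.9306, -1.9579, -1.9785, -1.9922, -1.9991] (distinct, 4 d.p.).
With N=107: ϑ(G) = 107·(-(-1)*2*cos(pi/107))/(2−(-2*cos(pi/107))) = 107*cos(pi/107)/(cos(pi/107) + 1).
≈ 53.488468 (to 6 d.p.).
53 ≤ 107*cos(pi/107)/(cos(pi/107) + 1) ≤ 54: both strict.

107*cos(pi/107)/(cos(pi/107) + 1)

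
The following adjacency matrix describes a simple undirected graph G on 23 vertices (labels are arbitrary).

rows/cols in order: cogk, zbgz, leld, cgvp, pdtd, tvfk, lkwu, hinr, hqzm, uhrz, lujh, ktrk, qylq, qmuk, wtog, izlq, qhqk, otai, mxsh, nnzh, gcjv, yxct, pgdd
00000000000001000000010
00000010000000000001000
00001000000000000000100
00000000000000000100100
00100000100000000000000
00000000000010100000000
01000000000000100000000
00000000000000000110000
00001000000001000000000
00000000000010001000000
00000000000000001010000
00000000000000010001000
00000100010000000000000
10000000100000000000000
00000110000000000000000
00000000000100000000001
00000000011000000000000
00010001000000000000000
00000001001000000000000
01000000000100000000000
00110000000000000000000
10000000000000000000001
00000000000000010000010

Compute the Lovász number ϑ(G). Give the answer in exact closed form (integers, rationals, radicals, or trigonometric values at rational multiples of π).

deg(lkwu) = 2; N(lkwu) = {zbgz, wtog}.
Vertex hqzm has 2 neighbors: pdtd, qmuk.
N(lujh) = {qhqk, mxsh}, |N(lujh)| = 2.
Vertex hinr has 2 neighbors: otai, mxsh.
Regular of degree 2 on 23 vertices: connected 2-regular on 23 ⇒ C_{23}.
The 12 distinct eigenvalues: [2.0, 1.9258, 1.7088, 1.3651, 0.9201, 0.4069, -0.1365, -0.6698, -1.1534, -1.5514, -1.8344, -1.9814].
Lovász: ϑ = −23(-2*cos(pi/23))/(2+-(-1)*2*cos(pi/23)) = 23*cos(pi/23)/(cos(pi/23) + 1).
≈ 11.4461936 (to 7 d.p.).
Lovász sandwich 11 ≤ 23*cos(pi/23)/(cos(pi/23) + 1) ≤ 12: both strict.

23*cos(pi/23)/(cos(pi/23) + 1)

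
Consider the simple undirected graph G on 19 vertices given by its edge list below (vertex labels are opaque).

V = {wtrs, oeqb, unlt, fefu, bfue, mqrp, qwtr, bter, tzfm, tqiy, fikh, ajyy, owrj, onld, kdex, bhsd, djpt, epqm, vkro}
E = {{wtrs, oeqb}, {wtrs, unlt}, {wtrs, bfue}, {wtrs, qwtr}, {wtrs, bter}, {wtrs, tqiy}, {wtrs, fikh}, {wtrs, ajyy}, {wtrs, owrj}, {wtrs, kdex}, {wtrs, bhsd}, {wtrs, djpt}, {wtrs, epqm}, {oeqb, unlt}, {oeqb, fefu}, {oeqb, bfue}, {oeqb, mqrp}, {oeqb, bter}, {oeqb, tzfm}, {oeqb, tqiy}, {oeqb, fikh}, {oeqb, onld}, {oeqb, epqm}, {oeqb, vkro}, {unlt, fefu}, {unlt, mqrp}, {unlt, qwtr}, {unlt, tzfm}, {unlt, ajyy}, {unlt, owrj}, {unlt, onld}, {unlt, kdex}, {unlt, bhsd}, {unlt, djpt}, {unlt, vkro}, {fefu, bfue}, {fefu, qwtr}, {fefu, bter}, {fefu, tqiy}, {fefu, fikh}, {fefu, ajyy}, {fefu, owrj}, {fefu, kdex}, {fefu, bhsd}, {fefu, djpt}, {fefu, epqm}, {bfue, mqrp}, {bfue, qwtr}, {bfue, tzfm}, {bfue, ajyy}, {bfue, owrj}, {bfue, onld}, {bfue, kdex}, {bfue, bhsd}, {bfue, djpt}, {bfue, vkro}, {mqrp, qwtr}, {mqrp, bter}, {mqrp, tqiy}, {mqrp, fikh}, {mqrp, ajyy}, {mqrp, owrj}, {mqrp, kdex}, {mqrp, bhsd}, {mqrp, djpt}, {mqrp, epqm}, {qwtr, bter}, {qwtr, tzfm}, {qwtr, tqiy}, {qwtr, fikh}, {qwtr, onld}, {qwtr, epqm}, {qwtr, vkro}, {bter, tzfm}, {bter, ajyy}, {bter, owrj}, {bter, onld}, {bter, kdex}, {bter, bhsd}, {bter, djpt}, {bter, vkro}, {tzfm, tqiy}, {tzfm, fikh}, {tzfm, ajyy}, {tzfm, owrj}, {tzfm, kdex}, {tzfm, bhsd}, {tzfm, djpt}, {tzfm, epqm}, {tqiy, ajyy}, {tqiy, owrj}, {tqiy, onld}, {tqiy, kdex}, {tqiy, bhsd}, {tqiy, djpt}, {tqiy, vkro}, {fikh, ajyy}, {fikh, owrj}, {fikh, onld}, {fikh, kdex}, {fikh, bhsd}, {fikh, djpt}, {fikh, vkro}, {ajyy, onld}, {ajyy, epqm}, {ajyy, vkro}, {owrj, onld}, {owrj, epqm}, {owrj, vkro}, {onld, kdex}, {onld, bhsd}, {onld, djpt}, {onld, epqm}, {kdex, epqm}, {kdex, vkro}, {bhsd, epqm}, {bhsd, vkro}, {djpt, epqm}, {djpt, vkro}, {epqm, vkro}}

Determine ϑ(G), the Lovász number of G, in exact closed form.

deg(mqrp) = 13; N(mqrp) = {oeqb, unlt, bfue, qwtr, bter, tqiy, fikh, ajyy, owrj, kdex, bhsd, djpt, epqm}.
N(oeqb) = {wtrs, unlt, fefu, bfue, mqrp, bter, tzfm, tqiy, fikh, onld, epqm, vkro}, |N(oeqb)| = 12.
Vertex unlt has 13 neighbors: wtrs, oeqb, fefu, mqrp, qwtr, tzfm, ajyy, owrj, onld, kdex, bhsd, djpt, vkro.
Vertex djpt has 12 neighbors: wtrs, unlt, fefu, bfue, mqrp, bter, tzfm, tqiy, fikh, onld, epqm, vkro.
Complete 3-partite, parts [7, 6, 6]: perfect, ϑ = α = 7.
Numerically 7.000000000.
7 ≤ 7 ≤ 7: collapsed.

7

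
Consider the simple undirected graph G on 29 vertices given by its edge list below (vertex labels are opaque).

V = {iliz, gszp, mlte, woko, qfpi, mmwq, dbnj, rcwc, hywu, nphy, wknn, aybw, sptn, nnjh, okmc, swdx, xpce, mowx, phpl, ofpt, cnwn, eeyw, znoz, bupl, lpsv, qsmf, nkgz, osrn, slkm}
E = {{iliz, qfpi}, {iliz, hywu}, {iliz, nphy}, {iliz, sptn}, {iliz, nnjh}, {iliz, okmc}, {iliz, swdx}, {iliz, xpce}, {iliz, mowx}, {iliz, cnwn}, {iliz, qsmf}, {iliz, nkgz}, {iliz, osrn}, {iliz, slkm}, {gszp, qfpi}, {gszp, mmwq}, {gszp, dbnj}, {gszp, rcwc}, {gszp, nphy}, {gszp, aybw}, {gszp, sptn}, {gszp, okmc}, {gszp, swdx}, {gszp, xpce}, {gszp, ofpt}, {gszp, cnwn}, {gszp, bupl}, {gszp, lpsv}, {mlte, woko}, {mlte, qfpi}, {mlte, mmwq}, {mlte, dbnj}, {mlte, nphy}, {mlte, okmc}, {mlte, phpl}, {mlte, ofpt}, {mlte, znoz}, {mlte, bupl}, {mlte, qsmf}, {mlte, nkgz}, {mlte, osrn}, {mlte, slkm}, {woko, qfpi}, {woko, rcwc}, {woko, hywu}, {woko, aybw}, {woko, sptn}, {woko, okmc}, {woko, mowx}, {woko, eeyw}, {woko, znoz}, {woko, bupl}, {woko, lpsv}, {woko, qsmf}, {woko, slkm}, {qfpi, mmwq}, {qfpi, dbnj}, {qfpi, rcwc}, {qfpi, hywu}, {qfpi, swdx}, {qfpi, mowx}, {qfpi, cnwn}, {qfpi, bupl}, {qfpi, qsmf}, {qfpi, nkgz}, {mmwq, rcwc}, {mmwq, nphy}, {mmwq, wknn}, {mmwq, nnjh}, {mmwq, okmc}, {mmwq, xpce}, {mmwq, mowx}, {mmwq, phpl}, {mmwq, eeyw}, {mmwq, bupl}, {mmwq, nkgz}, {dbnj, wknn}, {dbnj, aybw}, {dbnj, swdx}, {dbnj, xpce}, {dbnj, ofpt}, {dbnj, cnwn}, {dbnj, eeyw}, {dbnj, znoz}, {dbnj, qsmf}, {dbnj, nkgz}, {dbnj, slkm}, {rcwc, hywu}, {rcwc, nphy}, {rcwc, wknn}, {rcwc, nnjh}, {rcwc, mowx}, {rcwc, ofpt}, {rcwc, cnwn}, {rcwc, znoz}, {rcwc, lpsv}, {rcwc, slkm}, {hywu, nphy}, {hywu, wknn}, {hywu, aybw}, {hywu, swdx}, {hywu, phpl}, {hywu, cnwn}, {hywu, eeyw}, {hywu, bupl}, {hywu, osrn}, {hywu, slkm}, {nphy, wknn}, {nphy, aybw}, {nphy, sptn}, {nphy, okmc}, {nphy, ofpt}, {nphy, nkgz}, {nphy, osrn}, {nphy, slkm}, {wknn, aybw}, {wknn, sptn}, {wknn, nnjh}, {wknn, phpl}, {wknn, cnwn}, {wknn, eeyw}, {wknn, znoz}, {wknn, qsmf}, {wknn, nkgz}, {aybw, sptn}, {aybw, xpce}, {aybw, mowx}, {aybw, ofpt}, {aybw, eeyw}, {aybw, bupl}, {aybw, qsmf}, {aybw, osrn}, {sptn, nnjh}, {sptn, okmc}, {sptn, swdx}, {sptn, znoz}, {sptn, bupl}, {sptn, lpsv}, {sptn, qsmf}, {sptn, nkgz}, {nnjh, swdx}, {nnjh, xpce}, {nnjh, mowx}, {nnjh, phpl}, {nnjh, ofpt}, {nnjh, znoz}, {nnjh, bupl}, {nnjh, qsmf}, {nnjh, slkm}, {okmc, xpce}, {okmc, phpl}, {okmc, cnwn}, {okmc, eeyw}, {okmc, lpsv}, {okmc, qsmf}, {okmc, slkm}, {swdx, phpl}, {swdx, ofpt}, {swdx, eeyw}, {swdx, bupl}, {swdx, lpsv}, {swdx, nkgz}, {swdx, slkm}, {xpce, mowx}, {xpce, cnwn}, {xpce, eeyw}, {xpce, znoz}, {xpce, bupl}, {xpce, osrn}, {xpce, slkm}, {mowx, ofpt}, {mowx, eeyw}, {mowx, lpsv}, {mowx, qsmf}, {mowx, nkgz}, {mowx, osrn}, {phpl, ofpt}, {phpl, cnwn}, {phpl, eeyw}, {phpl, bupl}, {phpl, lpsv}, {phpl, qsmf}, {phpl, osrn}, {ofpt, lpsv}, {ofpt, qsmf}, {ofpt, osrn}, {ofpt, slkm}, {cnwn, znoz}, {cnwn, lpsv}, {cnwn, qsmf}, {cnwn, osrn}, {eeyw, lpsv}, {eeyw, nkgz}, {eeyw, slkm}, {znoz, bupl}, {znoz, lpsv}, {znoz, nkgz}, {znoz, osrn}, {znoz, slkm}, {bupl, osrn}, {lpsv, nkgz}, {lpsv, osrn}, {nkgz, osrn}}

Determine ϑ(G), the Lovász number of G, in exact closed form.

sqrt(29)

deg(iliz) = 14; N(iliz) = {qfpi, hywu, nphy, sptn, nnjh, okmc, swdx, xpce, mowx, cnwn, qsmf, nkgz, osrn, slkm}.
Vertex nkgz has 14 neighbors: iliz, mlte, qfpi, mmwq, dbnj, nphy, wknn, sptn, swdx, mowx, eeyw, znoz, lpsv, osrn.
deg(woko) = 14; N(woko) = {mlte, qfpi, rcwc, hywu, aybw, sptn, okmc, mowx, eeyw, znoz, bupl, lpsv, qsmf, slkm}.
N(nnjh) = {iliz, mmwq, rcwc, wknn, sptn, swdx, xpce, mowx, phpl, ofpt, znoz, bupl, qsmf, slkm}, |N(nnjh)| = 14.
29-vertex 14-regular graph: Paley(29): SR with (k,λ,μ)=(14,6,7).
Distinct eigenvalues (to 6 d.p.): [14.0, 2.192582, -3.192582].
−29·(-sqrt(29)/2 - 1/2) / ((14)−(-sqrt(29)/2 - 1/2)) = sqrt(29) = ϑ(G).
ϑ(G) ≈ 5.38516481.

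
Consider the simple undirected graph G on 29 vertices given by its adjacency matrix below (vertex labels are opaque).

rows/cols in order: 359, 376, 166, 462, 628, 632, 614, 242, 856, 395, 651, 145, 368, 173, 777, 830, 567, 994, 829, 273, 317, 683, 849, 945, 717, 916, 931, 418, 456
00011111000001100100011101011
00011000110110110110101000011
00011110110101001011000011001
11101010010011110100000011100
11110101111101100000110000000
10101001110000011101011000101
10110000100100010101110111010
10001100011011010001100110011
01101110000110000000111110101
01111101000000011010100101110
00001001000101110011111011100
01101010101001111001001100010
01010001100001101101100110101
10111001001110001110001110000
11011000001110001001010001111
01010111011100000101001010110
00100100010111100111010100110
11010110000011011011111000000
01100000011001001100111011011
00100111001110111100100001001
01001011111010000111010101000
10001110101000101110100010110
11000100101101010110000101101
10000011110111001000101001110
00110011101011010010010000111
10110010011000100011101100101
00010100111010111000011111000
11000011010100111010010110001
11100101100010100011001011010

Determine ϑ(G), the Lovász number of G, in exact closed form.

N(777) = {359, 376, 462, 628, 651, 145, 368, 567, 273, 683, 916, 931, 418, 456}, |N(777)| = 14.
N(273) = {166, 632, 614, 242, 651, 145, 368, 777, 830, 567, 994, 317, 916, 456}, |N(273)| = 14.
Vertex 166 has 14 neighbors: 462, 628, 632, 614, 856, 395, 145, 173, 567, 829, 273, 717, 916, 456.
Vertex 849 has 14 neighbors: 359, 376, 632, 856, 651, 145, 173, 830, 994, 829, 945, 916, 931, 456.
deg(v) = 14 for all v (|V|=29); Paley(29): SR with (k,λ,μ)=(14,6,7).
The 3 distinct eigenvalues: [14.0, 2.1926, -3.1926].
Lovász: ϑ = −29(-sqrt(29)/2 - 1/2)/(14+-(-sqrt(29)/2 - 1/2)) = sqrt(29).
ϑ(G) ≈ 5.38516.

sqrt(29)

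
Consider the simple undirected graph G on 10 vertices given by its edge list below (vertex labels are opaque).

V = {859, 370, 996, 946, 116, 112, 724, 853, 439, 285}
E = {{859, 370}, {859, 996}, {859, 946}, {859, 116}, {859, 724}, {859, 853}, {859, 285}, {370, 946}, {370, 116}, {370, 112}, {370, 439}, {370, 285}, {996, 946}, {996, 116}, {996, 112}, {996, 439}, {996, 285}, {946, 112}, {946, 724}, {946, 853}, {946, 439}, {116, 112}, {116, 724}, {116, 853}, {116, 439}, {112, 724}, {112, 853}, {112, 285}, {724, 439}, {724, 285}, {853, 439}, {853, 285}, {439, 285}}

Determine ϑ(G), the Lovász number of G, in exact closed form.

N(439) = {370, 996, 946, 116, 724, 853, 285}, |N(439)| = 7.
Vertex 116 has 7 neighbors: 859, 370, 996, 112, 724, 853, 439.
N(859) = {370, 996, 946, 116, 724, 853, 285}, |N(859)| = 7.
deg(853) = 6; N(853) = {859, 946, 116, 112, 439, 285}.
G = K_{4,3,3}: α = 4 = χ(Ḡ), so ϑ = 4.
ϑ(G) ≈ 4.000000.
α=4, χ(Ḡ)=4; ϑ=4 lies between (collapsed).

4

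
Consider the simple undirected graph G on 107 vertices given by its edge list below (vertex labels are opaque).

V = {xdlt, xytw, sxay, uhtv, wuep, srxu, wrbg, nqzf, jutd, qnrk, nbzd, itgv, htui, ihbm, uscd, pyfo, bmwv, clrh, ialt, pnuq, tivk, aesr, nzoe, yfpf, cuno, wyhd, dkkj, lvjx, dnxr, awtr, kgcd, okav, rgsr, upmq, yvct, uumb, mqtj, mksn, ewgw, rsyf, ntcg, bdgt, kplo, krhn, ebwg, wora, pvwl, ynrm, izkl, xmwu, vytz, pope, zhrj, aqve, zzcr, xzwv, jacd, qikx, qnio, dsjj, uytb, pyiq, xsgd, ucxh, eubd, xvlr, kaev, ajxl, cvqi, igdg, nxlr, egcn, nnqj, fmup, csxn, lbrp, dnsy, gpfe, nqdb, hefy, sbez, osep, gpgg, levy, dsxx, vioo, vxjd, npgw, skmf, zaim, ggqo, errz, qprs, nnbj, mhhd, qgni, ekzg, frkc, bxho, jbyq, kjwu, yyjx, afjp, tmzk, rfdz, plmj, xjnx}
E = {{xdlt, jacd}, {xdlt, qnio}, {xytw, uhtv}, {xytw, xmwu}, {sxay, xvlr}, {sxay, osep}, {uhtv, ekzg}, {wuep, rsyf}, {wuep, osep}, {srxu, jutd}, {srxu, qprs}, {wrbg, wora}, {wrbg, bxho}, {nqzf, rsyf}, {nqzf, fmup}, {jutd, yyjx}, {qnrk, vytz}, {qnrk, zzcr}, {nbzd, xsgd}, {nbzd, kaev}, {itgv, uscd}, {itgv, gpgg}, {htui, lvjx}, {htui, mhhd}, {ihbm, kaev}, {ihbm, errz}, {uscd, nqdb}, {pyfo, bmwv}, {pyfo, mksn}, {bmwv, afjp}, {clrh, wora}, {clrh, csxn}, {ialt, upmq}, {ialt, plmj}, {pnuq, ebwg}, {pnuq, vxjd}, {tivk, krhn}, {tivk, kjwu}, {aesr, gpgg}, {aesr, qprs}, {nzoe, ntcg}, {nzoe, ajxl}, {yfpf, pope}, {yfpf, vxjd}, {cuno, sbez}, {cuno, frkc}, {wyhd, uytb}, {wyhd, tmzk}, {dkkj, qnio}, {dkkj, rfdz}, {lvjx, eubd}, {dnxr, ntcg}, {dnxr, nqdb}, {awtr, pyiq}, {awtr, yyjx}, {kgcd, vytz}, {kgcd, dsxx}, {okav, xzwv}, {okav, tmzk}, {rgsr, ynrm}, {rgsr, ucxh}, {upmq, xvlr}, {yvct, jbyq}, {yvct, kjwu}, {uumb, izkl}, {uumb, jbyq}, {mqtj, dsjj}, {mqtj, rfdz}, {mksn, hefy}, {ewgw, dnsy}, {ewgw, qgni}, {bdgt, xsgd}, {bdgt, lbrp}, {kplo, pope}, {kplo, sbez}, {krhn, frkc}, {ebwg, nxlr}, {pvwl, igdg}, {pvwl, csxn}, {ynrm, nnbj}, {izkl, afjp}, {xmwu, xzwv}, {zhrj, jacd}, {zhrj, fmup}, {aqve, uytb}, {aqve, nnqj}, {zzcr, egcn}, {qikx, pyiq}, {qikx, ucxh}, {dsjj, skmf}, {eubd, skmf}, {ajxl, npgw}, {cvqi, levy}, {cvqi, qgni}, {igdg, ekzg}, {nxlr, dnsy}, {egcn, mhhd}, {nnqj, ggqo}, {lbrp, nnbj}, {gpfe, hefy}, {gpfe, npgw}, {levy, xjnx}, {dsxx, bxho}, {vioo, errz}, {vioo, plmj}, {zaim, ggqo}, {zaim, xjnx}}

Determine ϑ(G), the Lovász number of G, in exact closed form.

Vertex frkc has 2 neighbors: cuno, krhn.
N(wrbg) = {wora, bxho}, |N(wrbg)| = 2.
N(nqzf) = {rsyf, fmup}, |N(nqzf)| = 2.
N(xmwu) = {xytw, xzwv}, |N(xmwu)| = 2.
Regular of degree 2 on 107 vertices: the odd cycle C_{107}.
spec(A) ≈ [2.0, 1.996553, 1.986223, 1.969046, 1.945082, 1.914413, 1.877144, 1.833404, 1.783344, 1.727137, 1.664975, 1.597075, 1.523668, 1.44501, 1.36137, 1.273037, 1.180316, 1.083526, 0.983001, 0.879087, 0.772143, 0.662537, 0.550647, 0.43686, 0.321566, 0.205163, 0.088054, -0.02936, -0.146672, -0.263478, -0.379376, -0.493966, -0.606854, -0.717649, -0.825971, -0.931446, -1.033709, -1.132409, -1.227206, -1.317772, -1.403795, -1.484979, -1.561044, -1.631728, -1.696787, -1.755997, -1.809154, -1.856074, -1.896596, -1.930579, -1.957908, -1.978487, -1.992247, -1.999138] (distinct, 6 d.p.).
Lovász (edge-transitive): ϑ = −107·(-2*cos(pi/107))/((2)−(-2*cos(pi/107))) = 107*cos(pi/107)/(cos(pi/107) + 1).
Numerically 53.4884684.
53 ≤ 107*cos(pi/107)/(cos(pi/107) + 1) ≤ 54: both strict.

107*cos(pi/107)/(cos(pi/107) + 1)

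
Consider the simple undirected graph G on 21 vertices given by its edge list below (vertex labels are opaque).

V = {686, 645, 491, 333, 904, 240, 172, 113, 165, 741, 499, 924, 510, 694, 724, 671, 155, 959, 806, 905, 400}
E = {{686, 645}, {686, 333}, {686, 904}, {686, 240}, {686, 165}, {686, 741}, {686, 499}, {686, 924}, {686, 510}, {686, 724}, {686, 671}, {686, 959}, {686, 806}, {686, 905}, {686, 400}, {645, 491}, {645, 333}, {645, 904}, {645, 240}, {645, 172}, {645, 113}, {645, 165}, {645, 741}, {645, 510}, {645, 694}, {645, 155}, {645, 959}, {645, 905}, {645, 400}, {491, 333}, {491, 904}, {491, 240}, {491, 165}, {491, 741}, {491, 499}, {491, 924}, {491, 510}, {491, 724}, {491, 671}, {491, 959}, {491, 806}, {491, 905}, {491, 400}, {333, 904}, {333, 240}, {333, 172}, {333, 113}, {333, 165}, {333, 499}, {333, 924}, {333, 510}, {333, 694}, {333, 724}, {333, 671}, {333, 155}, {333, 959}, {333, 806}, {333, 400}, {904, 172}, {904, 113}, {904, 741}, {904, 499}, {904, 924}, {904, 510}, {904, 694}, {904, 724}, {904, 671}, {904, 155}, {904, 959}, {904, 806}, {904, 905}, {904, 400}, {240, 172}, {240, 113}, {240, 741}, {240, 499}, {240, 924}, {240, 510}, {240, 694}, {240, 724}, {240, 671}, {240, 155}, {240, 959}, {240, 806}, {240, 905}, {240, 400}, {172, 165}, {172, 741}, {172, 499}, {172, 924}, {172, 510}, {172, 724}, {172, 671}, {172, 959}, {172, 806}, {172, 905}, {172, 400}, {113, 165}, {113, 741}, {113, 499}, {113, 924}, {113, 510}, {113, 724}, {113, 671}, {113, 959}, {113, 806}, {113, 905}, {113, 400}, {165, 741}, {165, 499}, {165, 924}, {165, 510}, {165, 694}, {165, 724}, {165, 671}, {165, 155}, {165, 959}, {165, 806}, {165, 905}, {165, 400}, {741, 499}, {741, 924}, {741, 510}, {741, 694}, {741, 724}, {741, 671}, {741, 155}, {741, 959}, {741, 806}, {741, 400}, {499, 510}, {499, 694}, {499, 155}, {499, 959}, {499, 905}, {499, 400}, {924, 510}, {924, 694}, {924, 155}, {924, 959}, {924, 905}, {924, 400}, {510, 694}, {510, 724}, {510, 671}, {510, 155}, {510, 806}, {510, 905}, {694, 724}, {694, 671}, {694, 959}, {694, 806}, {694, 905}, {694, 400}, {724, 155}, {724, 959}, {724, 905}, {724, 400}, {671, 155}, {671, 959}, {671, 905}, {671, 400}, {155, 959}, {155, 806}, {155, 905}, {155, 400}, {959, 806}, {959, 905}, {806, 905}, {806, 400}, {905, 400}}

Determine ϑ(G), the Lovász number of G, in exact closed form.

6

deg(724) = 15; N(724) = {686, 491, 333, 904, 240, 172, 113, 165, 741, 510, 694, 155, 959, 905, 400}.
deg(499) = 15; N(499) = {686, 491, 333, 904, 240, 172, 113, 165, 741, 510, 694, 155, 959, 905, 400}.
Vertex 741 has 18 neighbors: 686, 645, 491, 904, 240, 172, 113, 165, 499, 924, 510, 694, 724, 671, 155, 959, 806, 400.
N(904) = {686, 645, 491, 333, 172, 113, 741, 499, 924, 510, 694, 724, 671, 155, 959, 806, 905, 400}, |N(904)| = 18.
K_{6,6,3,3,3} (perfect); ϑ(G) = α(G) = max{6,6,3,3,3} = 6.
≈ 6.0000000 (to 7 d.p.).
6 ≤ 6 ≤ 6: collapsed.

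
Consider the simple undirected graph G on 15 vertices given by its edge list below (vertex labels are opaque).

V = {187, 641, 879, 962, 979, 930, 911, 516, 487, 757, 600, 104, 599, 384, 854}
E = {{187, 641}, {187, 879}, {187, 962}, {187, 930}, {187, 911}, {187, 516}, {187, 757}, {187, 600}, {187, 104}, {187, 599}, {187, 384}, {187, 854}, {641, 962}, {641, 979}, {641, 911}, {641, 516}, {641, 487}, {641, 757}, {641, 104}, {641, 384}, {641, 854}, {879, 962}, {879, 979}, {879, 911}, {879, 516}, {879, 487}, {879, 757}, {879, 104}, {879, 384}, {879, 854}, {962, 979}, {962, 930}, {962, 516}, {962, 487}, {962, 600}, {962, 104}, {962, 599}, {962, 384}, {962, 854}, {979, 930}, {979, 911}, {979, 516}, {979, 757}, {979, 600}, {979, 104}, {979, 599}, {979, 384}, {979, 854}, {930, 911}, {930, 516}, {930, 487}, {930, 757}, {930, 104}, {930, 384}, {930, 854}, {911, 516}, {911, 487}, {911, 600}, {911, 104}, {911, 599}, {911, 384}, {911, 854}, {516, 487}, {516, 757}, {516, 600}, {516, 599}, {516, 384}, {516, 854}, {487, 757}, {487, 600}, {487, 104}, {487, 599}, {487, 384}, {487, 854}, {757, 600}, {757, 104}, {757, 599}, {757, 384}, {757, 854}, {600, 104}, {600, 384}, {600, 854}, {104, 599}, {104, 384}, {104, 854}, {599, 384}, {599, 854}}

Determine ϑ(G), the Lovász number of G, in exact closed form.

deg(854) = 13; N(854) = {187, 641, 879, 962, 979, 930, 911, 516, 487, 757, 600, 104, 599}.
N(757) = {187, 641, 879, 979, 930, 516, 487, 600, 104, 599, 384, 854}, |N(757)| = 12.
N(930) = {187, 962, 979, 911, 516, 487, 757, 104, 384, 854}, |N(930)| = 10.
deg(384) = 13; N(384) = {187, 641, 879, 962, 979, 930, 911, 516, 487, 757, 600, 104, 599}.
K_{5,3,3,2,2} (perfect); ϑ(G) = α(G) = max{5,3,3,2,2} = 5.
Numerically 5.0000000.
5 ≤ 5 ≤ 5: collapsed.

5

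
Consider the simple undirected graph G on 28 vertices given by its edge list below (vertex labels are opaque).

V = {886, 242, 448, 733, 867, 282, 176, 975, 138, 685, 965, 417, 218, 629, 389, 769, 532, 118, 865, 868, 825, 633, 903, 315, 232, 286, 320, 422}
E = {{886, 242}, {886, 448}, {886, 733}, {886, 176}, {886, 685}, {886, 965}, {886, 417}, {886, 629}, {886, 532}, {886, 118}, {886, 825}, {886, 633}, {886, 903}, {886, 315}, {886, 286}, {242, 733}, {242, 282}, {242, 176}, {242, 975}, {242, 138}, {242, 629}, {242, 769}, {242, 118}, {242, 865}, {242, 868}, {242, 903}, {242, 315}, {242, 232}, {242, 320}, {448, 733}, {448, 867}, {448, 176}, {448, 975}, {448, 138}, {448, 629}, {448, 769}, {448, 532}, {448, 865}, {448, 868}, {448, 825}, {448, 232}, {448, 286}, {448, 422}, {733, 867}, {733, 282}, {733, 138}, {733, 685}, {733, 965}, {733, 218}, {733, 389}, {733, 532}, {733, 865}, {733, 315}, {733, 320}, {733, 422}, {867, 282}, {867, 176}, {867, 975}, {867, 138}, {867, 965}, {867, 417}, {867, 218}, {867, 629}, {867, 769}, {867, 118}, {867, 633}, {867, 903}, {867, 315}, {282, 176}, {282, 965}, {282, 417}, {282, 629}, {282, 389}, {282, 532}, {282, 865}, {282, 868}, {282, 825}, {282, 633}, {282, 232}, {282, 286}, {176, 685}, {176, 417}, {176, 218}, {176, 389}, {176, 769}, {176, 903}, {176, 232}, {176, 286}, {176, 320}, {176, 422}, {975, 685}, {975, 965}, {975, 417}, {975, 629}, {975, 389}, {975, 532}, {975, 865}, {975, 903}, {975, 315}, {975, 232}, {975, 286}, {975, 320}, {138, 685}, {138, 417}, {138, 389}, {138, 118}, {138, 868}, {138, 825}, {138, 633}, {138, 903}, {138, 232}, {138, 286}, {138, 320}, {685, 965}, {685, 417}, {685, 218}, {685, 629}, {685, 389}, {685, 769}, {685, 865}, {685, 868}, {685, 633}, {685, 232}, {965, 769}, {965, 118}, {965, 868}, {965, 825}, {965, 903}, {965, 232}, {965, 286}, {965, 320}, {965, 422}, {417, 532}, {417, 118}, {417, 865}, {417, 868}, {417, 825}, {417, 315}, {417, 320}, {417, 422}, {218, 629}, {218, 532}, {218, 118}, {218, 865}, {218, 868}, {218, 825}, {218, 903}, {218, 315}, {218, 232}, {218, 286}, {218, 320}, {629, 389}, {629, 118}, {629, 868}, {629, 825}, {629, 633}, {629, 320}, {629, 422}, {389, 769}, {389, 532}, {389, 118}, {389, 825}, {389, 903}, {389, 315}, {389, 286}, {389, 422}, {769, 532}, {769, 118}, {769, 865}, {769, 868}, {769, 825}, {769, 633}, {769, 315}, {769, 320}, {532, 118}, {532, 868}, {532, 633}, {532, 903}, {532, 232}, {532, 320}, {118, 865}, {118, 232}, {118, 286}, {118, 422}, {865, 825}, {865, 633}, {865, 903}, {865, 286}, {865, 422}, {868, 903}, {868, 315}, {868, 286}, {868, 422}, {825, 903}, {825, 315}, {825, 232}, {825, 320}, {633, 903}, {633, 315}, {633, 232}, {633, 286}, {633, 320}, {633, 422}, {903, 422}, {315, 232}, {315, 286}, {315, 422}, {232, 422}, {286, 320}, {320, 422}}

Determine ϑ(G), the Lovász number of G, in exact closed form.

Vertex 242 has 15 neighbors: 886, 733, 282, 176, 975, 138, 629, 769, 118, 865, 868, 903, 315, 232, 320.
N(965) = {886, 733, 867, 282, 975, 685, 769, 118, 868, 825, 903, 232, 286, 320, 422}, |N(965)| = 15.
Vertex 975 has 15 neighbors: 242, 448, 867, 685, 965, 417, 629, 389, 532, 865, 903, 315, 232, 286, 320.
N(903) = {886, 242, 867, 176, 975, 138, 965, 218, 389, 532, 865, 868, 825, 633, 422}, |N(903)| = 15.
deg(v) = 15 for all v (|V|=28); this is K(8,2), the Kneser graph.
A has 3 distinct eigenvalues ≈ [15.0, 1.0, -5.0].
ϑ = −N·λ_min/(λ_max−λ_min) = −28·(-5)/(15−(-5)) = 7.
ϑ(G) ≈ 7.00000.

7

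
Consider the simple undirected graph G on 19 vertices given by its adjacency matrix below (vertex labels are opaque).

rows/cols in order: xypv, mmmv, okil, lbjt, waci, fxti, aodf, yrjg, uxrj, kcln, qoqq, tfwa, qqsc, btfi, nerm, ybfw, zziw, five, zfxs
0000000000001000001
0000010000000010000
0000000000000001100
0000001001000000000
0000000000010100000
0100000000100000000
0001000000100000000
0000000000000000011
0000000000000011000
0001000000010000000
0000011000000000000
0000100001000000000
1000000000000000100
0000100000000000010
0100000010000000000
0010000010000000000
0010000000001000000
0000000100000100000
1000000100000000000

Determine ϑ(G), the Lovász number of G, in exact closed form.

N(aodf) = {lbjt, qoqq}, |N(aodf)| = 2.
N(ybfw) = {okil, uxrj}, |N(ybfw)| = 2.
N(waci) = {tfwa, btfi}, |N(waci)| = 2.
deg(kcln) = 2; N(kcln) = {lbjt, tfwa}.
deg(v) = 2 for all v (|V|=19); connected 2-regular on 19 ⇒ C_{19}.
Distinct eigenvalues (to 6 d.p.): [2.0, 1.891634, 1.578281, 1.093896, 0.490971, -0.165159, -0.803391, -1.354563, -1.758948, -1.972723].
−19·(-2*cos(pi/19)) / ((2)−(-2*cos(pi/19))) = 19*cos(pi/19)/(cos(pi/19) + 1) = ϑ(G).
ϑ(G) ≈ 9.434771.
Lovász sandwich 9 ≤ 19*cos(pi/19)/(cos(pi/19) + 1) ≤ 10: both strict.

19*cos(pi/19)/(cos(pi/19) + 1)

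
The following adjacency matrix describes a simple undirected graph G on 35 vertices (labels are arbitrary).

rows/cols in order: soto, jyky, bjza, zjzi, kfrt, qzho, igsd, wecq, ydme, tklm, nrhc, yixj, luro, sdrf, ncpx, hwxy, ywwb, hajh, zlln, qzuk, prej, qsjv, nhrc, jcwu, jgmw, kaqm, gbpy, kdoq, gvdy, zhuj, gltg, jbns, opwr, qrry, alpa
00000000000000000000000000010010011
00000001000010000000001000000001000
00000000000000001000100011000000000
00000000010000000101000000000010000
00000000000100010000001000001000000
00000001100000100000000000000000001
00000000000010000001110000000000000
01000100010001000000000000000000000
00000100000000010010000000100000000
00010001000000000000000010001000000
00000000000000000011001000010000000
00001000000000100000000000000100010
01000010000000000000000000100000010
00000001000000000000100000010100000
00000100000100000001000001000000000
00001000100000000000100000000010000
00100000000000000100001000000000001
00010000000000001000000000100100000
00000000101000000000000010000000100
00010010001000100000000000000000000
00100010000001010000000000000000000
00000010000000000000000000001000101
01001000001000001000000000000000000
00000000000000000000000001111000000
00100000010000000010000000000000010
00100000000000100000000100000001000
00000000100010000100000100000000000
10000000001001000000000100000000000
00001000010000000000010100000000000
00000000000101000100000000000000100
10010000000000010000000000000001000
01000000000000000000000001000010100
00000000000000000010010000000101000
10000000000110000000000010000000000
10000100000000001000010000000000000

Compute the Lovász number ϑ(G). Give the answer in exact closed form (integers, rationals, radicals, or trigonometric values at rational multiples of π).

15

Vertex gbpy has 4 neighbors: ydme, luro, hajh, jcwu.
N(jgmw) = {bjza, tklm, zlln, qrry}, |N(jgmw)| = 4.
deg(opwr) = 4; N(opwr) = {zlln, qsjv, zhuj, jbns}.
deg(bjza) = 4; N(bjza) = {ywwb, prej, jgmw, kaqm}.
Every vertex has degree 4 (N=35); Kneser K(7,3) on C(7,3)=35 vertices.
spec(A) ≈ [4.0, 2.0, -1.0, -3.0] (distinct, 6 d.p.).
Lovász: ϑ = −35(-3)/(4+-1*(-3)) = 15.
≈ 15.00000 (to 5 d.p.).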